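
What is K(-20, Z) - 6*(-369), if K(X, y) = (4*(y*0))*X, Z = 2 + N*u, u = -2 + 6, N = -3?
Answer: 2214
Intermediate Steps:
u = 4
Z = -10 (Z = 2 - 3*4 = 2 - 12 = -10)
K(X, y) = 0 (K(X, y) = (4*0)*X = 0*X = 0)
K(-20, Z) - 6*(-369) = 0 - 6*(-369) = 0 + 2214 = 2214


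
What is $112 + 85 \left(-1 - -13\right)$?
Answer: $1132$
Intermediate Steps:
$112 + 85 \left(-1 - -13\right) = 112 + 85 \left(-1 + 13\right) = 112 + 85 \cdot 12 = 112 + 1020 = 1132$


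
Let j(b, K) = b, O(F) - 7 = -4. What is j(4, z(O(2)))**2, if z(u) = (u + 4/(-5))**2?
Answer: 16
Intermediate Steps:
O(F) = 3 (O(F) = 7 - 4 = 3)
z(u) = (-4/5 + u)**2 (z(u) = (u + 4*(-1/5))**2 = (u - 4/5)**2 = (-4/5 + u)**2)
j(4, z(O(2)))**2 = 4**2 = 16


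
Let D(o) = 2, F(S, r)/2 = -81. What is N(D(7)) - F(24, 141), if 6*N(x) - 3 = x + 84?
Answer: 1061/6 ≈ 176.83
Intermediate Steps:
F(S, r) = -162 (F(S, r) = 2*(-81) = -162)
N(x) = 29/2 + x/6 (N(x) = 1/2 + (x + 84)/6 = 1/2 + (84 + x)/6 = 1/2 + (14 + x/6) = 29/2 + x/6)
N(D(7)) - F(24, 141) = (29/2 + (1/6)*2) - 1*(-162) = (29/2 + 1/3) + 162 = 89/6 + 162 = 1061/6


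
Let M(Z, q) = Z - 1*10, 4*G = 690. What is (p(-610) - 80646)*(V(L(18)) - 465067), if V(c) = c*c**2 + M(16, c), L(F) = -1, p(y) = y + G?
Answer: 37708854677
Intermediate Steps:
G = 345/2 (G = (1/4)*690 = 345/2 ≈ 172.50)
M(Z, q) = -10 + Z (M(Z, q) = Z - 10 = -10 + Z)
p(y) = 345/2 + y (p(y) = y + 345/2 = 345/2 + y)
V(c) = 6 + c**3 (V(c) = c*c**2 + (-10 + 16) = c**3 + 6 = 6 + c**3)
(p(-610) - 80646)*(V(L(18)) - 465067) = ((345/2 - 610) - 80646)*((6 + (-1)**3) - 465067) = (-875/2 - 80646)*((6 - 1) - 465067) = -162167*(5 - 465067)/2 = -162167/2*(-465062) = 37708854677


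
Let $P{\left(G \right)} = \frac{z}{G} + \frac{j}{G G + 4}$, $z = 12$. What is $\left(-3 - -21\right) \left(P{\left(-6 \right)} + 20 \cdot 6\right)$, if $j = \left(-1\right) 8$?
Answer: $\frac{10602}{5} \approx 2120.4$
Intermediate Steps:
$j = -8$
$P{\left(G \right)} = - \frac{8}{4 + G^{2}} + \frac{12}{G}$ ($P{\left(G \right)} = \frac{12}{G} - \frac{8}{G G + 4} = \frac{12}{G} - \frac{8}{G^{2} + 4} = \frac{12}{G} - \frac{8}{4 + G^{2}} = - \frac{8}{4 + G^{2}} + \frac{12}{G}$)
$\left(-3 - -21\right) \left(P{\left(-6 \right)} + 20 \cdot 6\right) = \left(-3 - -21\right) \left(\frac{4 \left(12 - -12 + 3 \left(-6\right)^{2}\right)}{\left(-6\right) \left(4 + \left(-6\right)^{2}\right)} + 20 \cdot 6\right) = \left(-3 + 21\right) \left(4 \left(- \frac{1}{6}\right) \frac{1}{4 + 36} \left(12 + 12 + 3 \cdot 36\right) + 120\right) = 18 \left(4 \left(- \frac{1}{6}\right) \frac{1}{40} \left(12 + 12 + 108\right) + 120\right) = 18 \left(4 \left(- \frac{1}{6}\right) \frac{1}{40} \cdot 132 + 120\right) = 18 \left(- \frac{11}{5} + 120\right) = 18 \cdot \frac{589}{5} = \frac{10602}{5}$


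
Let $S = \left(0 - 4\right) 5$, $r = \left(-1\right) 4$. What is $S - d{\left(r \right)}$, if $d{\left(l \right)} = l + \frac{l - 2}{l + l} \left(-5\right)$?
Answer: $- \frac{49}{4} \approx -12.25$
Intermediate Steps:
$r = -4$
$d{\left(l \right)} = l - \frac{5 \left(-2 + l\right)}{2 l}$ ($d{\left(l \right)} = l + \frac{-2 + l}{2 l} \left(-5\right) = l - \frac{5 \left(-2 + l\right)}{2 l}$)
$S = -20$ ($S = \left(-4\right) 5 = -20$)
$S - d{\left(r \right)} = -20 - \left(- \frac{5}{2} - 4 + \frac{5}{-4}\right) = -20 - \left(- \frac{5}{2} - 4 + 5 \left(- \frac{1}{4}\right)\right) = -20 - \left(- \frac{5}{2} - 4 - \frac{5}{4}\right) = -20 - - \frac{31}{4} = -20 + \frac{31}{4} = - \frac{49}{4}$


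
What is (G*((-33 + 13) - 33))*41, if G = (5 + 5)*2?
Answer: -43460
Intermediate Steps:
G = 20 (G = 10*2 = 20)
(G*((-33 + 13) - 33))*41 = (20*((-33 + 13) - 33))*41 = (20*(-20 - 33))*41 = (20*(-53))*41 = -1060*41 = -43460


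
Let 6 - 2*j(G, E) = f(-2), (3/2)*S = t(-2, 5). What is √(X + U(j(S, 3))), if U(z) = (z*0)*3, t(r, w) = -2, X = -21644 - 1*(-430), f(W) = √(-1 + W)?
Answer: I*√21214 ≈ 145.65*I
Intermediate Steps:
X = -21214 (X = -21644 + 430 = -21214)
S = -4/3 (S = (⅔)*(-2) = -4/3 ≈ -1.3333)
j(G, E) = 3 - I*√3/2 (j(G, E) = 3 - √(-1 - 2)/2 = 3 - I*√3/2)
U(z) = 0 (U(z) = 0*3 = 0)
√(X + U(j(S, 3))) = √(-21214 + 0) = √(-21214) = I*√21214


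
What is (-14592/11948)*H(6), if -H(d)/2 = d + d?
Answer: 87552/2987 ≈ 29.311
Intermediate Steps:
H(d) = -4*d (H(d) = -2*(d + d) = -4*d)
(-14592/11948)*H(6) = (-14592/11948)*(-4*6) = -14592*1/11948*(-24) = -3648/2987*(-24) = 87552/2987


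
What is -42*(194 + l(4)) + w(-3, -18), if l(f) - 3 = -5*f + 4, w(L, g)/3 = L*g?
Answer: -7440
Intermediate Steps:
w(L, g) = 3*L*g (w(L, g) = 3*(L*g) = 3*L*g)
l(f) = 7 - 5*f (l(f) = 3 + (-5*f + 4) = 3 + (4 - 5*f) = 7 - 5*f)
-42*(194 + l(4)) + w(-3, -18) = -42*(194 + (7 - 5*4)) + 3*(-3)*(-18) = -42*(194 + (7 - 20)) + 162 = -42*(194 - 13) + 162 = -42*181 + 162 = -7602 + 162 = -7440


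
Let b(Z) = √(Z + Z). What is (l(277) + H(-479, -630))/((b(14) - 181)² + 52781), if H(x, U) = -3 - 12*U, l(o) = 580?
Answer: 348141545/3659277834 + 1472797*√7/1829638917 ≈ 0.097269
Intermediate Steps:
b(Z) = √2*√Z (b(Z) = √(2*Z) = √2*√Z)
(l(277) + H(-479, -630))/((b(14) - 181)² + 52781) = (580 + (-3 - 12*(-630)))/((√2*√14 - 181)² + 52781) = (580 + (-3 + 7560))/((2*√7 - 181)² + 52781) = (580 + 7557)/((-181 + 2*√7)² + 52781) = 8137/(52781 + (-181 + 2*√7)²)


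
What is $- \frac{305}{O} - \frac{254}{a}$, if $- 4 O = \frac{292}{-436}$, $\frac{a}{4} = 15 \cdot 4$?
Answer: $- \frac{15966871}{8760} \approx -1822.7$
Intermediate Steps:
$a = 240$ ($a = 4 \cdot 15 \cdot 4 = 4 \cdot 60 = 240$)
$O = \frac{73}{436}$ ($O = - \frac{292 \frac{1}{-436}}{4} = - \frac{292 \left(- \frac{1}{436}\right)}{4} = \left(- \frac{1}{4}\right) \left(- \frac{73}{109}\right) = \frac{73}{436} \approx 0.16743$)
$- \frac{305}{O} - \frac{254}{a} = - \frac{305}{\frac{73}{436}} - \frac{254}{240} = \left(-305\right) \frac{436}{73} - \frac{127}{120} = - \frac{132980}{73} - \frac{127}{120} = - \frac{15966871}{8760}$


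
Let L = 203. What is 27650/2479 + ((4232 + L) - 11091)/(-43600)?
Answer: 76377514/6755275 ≈ 11.306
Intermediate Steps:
27650/2479 + ((4232 + L) - 11091)/(-43600) = 27650/2479 + ((4232 + 203) - 11091)/(-43600) = 27650*(1/2479) + (4435 - 11091)*(-1/43600) = 27650/2479 - 6656*(-1/43600) = 27650/2479 + 416/2725 = 76377514/6755275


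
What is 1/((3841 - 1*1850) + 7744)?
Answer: 1/9735 ≈ 0.00010272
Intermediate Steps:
1/((3841 - 1*1850) + 7744) = 1/((3841 - 1850) + 7744) = 1/(1991 + 7744) = 1/9735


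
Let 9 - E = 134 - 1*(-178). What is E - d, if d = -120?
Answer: -183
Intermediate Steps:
E = -303 (E = 9 - (134 - 1*(-178)) = 9 - (134 + 178) = 9 - 1*312 = 9 - 312 = -303)
E - d = -303 - 1*(-120) = -303 + 120 = -183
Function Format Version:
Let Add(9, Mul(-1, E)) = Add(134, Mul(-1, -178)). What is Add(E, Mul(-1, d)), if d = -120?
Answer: -183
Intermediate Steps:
E = -303 (E = Add(9, Mul(-1, Add(134, Mul(-1, -178)))) = Add(9, Mul(-1, Add(134, 178))) = Add(9, Mul(-1, 312)) = Add(9, -312) = -303)
Add(E, Mul(-1, d)) = Add(-303, Mul(-1, -120)) = Add(-303, 120) = -183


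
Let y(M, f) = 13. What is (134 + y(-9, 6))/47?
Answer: 147/47 ≈ 3.1277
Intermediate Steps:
(134 + y(-9, 6))/47 = (134 + 13)/47 = (1/47)*147 = 147/47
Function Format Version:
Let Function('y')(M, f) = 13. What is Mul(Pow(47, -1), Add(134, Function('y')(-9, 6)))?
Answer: Rational(147, 47) ≈ 3.1277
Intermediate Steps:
Mul(Pow(47, -1), Add(134, Function('y')(-9, 6))) = Mul(Pow(47, -1), Add(134, 13)) = Mul(Rational(1, 47), 147) = Rational(147, 47)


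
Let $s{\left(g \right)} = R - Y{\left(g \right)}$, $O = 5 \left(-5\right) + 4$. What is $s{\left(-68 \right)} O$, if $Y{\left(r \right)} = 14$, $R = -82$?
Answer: $2016$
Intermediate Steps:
$O = -21$ ($O = -25 + 4 = -21$)
$s{\left(g \right)} = -96$ ($s{\left(g \right)} = -82 - 14 = -96$)
$s{\left(-68 \right)} O = \left(-96\right) \left(-21\right) = 2016$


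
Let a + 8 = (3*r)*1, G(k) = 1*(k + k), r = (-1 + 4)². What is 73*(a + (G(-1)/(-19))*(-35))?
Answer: 21243/19 ≈ 1118.1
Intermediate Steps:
r = 9 (r = 3² = 9)
G(k) = 2*k (G(k) = 1*(2*k) = 2*k)
a = 19 (a = -8 + (3*9)*1 = -8 + 27*1 = -8 + 27 = 19)
73*(a + (G(-1)/(-19))*(-35)) = 73*(19 + ((2*(-1))/(-19))*(-35)) = 73*(19 - 2*(-1/19)*(-35)) = 73*(19 + (2/19)*(-35)) = 73*(19 - 70/19) = 73*(291/19) = 21243/19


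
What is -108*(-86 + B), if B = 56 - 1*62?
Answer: 9936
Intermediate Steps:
B = -6 (B = 56 - 62 = -6)
-108*(-86 + B) = -108*(-86 - 6) = -108*(-92) = 9936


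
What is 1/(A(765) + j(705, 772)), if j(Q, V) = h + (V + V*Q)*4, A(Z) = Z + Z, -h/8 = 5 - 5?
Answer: 1/2181658 ≈ 4.5837e-7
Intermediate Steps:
h = 0 (h = -8*(5 - 5) = -8*0 = 0)
A(Z) = 2*Z
j(Q, V) = 4*V + 4*Q*V (j(Q, V) = 0 + (V + V*Q)*4 = 0 + (V + Q*V)*4 = 0 + (4*V + 4*Q*V) = 4*V + 4*Q*V)
1/(A(765) + j(705, 772)) = 1/(2*765 + 4*772*(1 + 705)) = 1/(1530 + 4*772*706) = 1/(1530 + 2180128) = 1/2181658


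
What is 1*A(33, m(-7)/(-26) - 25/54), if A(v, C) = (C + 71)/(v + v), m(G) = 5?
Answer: 24691/23166 ≈ 1.0658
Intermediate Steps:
A(v, C) = (71 + C)/(2*v) (A(v, C) = (71 + C)/((2*v)) = (71 + C)*(1/(2*v)) = (71 + C)/(2*v))
1*A(33, m(-7)/(-26) - 25/54) = 1*((1/2)*(71 + (5/(-26) - 25/54))/33) = 1*((1/2)*(1/33)*(71 + (5*(-1/26) - 25*1/54))) = 1*((1/2)*(1/33)*(71 + (-5/26 - 25/54))) = 1*((1/2)*(1/33)*(71 - 230/351)) = 1*((1/2)*(1/33)*(24691/351)) = 1*(24691/23166) = 24691/23166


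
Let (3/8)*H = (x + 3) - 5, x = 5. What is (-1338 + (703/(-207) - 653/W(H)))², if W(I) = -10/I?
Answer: 718529170921/1071225 ≈ 6.7076e+5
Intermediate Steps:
H = 8 (H = 8*((5 + 3) - 5)/3 = 8*(8 - 5)/3 = (8/3)*3 = 8)
(-1338 + (703/(-207) - 653/W(H)))² = (-1338 + (703/(-207) - 653/((-10/8))))² = (-1338 + (703*(-1/207) - 653/((-10*⅛))))² = (-1338 + (-703/207 - 653/(-5/4)))² = (-1338 + (-703/207 - 653*(-⅘)))² = (-1338 + (-703/207 + 2612/5))² = (-1338 + 537169/1035)² = (-847661/1035)² = 718529170921/1071225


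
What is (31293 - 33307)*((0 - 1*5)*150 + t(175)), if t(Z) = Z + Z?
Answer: 805600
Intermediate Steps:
t(Z) = 2*Z
(31293 - 33307)*((0 - 1*5)*150 + t(175)) = (31293 - 33307)*((0 - 1*5)*150 + 2*175) = -2014*((0 - 5)*150 + 350) = -2014*(-5*150 + 350) = -2014*(-750 + 350) = -2014*(-400) = 805600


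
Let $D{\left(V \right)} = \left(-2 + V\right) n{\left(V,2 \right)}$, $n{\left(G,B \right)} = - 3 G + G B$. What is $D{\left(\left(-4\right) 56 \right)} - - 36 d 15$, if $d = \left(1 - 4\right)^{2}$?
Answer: $-45764$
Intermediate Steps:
$d = 9$ ($d = \left(-3\right)^{2} = 9$)
$n{\left(G,B \right)} = - 3 G + B G$
$D{\left(V \right)} = - V \left(-2 + V\right)$ ($D{\left(V \right)} = \left(-2 + V\right) V \left(-3 + 2\right) = \left(-2 + V\right) V \left(-1\right) = \left(-2 + V\right) \left(- V\right) = - V \left(-2 + V\right)$)
$D{\left(\left(-4\right) 56 \right)} - - 36 d 15 = \left(-4\right) 56 \left(2 - \left(-4\right) 56\right) - \left(-36\right) 9 \cdot 15 = - 224 \left(2 - -224\right) - \left(-324\right) 15 = - 224 \left(2 + 224\right) - -4860 = \left(-224\right) 226 + 4860 = -50624 + 4860 = -45764$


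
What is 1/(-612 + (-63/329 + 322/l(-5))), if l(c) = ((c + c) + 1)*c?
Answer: -2115/1279651 ≈ -0.0016528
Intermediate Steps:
l(c) = c*(1 + 2*c) (l(c) = (2*c + 1)*c = (1 + 2*c)*c = c*(1 + 2*c))
1/(-612 + (-63/329 + 322/l(-5))) = 1/(-612 + (-63/329 + 322/((-5*(1 + 2*(-5)))))) = 1/(-612 + (-63*1/329 + 322/((-5*(1 - 10))))) = 1/(-612 + (-9/47 + 322/((-5*(-9))))) = 1/(-612 + (-9/47 + 322/45)) = 1/(-612 + 14729/2115) = 1/(-1279651/2115) = -2115/1279651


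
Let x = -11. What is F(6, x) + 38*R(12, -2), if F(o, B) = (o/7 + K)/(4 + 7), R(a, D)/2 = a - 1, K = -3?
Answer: 64357/77 ≈ 835.80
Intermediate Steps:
R(a, D) = -2 + 2*a (R(a, D) = 2*(a - 1) = 2*(-1 + a) = -2 + 2*a)
F(o, B) = -3/11 + o/77 (F(o, B) = (o/7 - 3)/(4 + 7) = (o*(⅐) - 3)/11 = (o/7 - 3)*(1/11) = (-3 + o/7)*(1/11) = -3/11 + o/77)
F(6, x) + 38*R(12, -2) = (-3/11 + (1/77)*6) + 38*(-2 + 2*12) = (-3/11 + 6/77) + 38*(-2 + 24) = -15/77 + 38*22 = -15/77 + 836 = 64357/77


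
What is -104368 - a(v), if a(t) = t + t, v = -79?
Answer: -104210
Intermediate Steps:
a(t) = 2*t
-104368 - a(v) = -104368 - 2*(-79) = -104368 - 1*(-158) = -104368 + 158 = -104210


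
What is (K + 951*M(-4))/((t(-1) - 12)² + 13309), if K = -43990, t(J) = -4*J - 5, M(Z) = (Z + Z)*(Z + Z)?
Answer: 8437/6739 ≈ 1.2520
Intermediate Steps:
M(Z) = 4*Z² (M(Z) = (2*Z)*(2*Z) = 4*Z²)
t(J) = -5 - 4*J
(K + 951*M(-4))/((t(-1) - 12)² + 13309) = (-43990 + 951*(4*(-4)²))/(((-5 - 4*(-1)) - 12)² + 13309) = (-43990 + 951*(4*16))/(((-5 + 4) - 12)² + 13309) = (-43990 + 951*64)/((-1 - 12)² + 13309) = (-43990 + 60864)/((-13)² + 13309) = 16874/(169 + 13309) = 16874/13478 = 16874*(1/13478) = 8437/6739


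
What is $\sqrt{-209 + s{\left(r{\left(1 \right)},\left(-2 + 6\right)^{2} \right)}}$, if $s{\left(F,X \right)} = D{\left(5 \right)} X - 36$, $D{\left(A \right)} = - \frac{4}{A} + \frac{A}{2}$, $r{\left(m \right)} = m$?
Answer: $\frac{33 i \sqrt{5}}{5} \approx 14.758 i$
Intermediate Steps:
$D{\left(A \right)} = \frac{A}{2} - \frac{4}{A}$ ($D{\left(A \right)} = - \frac{4}{A} + A \frac{1}{2} = - \frac{4}{A} + \frac{A}{2} = \frac{A}{2} - \frac{4}{A}$)
$s{\left(F,X \right)} = -36 + \frac{17 X}{10}$ ($s{\left(F,X \right)} = \left(\frac{1}{2} \cdot 5 - \frac{4}{5}\right) X - 36 = \left(\frac{5}{2} - \frac{4}{5}\right) X - 36 = \frac{17 X}{10} - 36 = -36 + \frac{17 X}{10}$)
$\sqrt{-209 + s{\left(r{\left(1 \right)},\left(-2 + 6\right)^{2} \right)}} = \sqrt{-209 - \left(36 - \frac{17 \left(-2 + 6\right)^{2}}{10}\right)} = \sqrt{-209 - \left(36 - \frac{17 \cdot 4^{2}}{10}\right)} = \sqrt{-209 + \left(-36 + \frac{17}{10} \cdot 16\right)} = \sqrt{-209 + \left(-36 + \frac{136}{5}\right)} = \sqrt{-209 - \frac{44}{5}} = \sqrt{- \frac{1089}{5}} = \frac{33 i \sqrt{5}}{5}$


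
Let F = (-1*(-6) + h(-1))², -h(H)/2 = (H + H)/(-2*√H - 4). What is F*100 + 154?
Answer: 2842 + 416*I ≈ 2842.0 + 416.0*I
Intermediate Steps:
h(H) = -4*H/(-4 - 2*√H) (h(H) = -2*(H + H)/(-2*√H - 4) = -2*2*H/(-4 - 2*√H) = -4*H/(-4 - 2*√H))
F = (26/5 + 2*I/5)² (F = (-1*(-6) + 2*(-1)/(2 + √(-1)))² = (6 + 2*(-1)/(2 + I))² = (6 + 2*(-1)*((2 - I)/5))² = (6 + (-⅘ + 2*I/5))² = (26/5 + 2*I/5)² ≈ 26.88 + 4.16*I)
F*100 + 154 = (672/25 + 104*I/25)*100 + 154 = (2688 + 416*I) + 154 = 2842 + 416*I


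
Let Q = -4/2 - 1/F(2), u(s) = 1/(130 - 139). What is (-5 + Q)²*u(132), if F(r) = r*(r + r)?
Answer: -361/64 ≈ -5.6406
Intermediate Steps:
F(r) = 2*r² (F(r) = r*(2*r) = 2*r²)
u(s) = -⅑ (u(s) = 1/(-9) = -⅑)
Q = -17/8 (Q = -4/2 - 1/(2*2²) = -4*½ - 1/(2*4) = -2 - 1/8 = -2 - 1*⅛ = -2 - ⅛ = -17/8 ≈ -2.1250)
(-5 + Q)²*u(132) = (-5 - 17/8)²*(-⅑) = (-57/8)²*(-⅑) = (3249/64)*(-⅑) = -361/64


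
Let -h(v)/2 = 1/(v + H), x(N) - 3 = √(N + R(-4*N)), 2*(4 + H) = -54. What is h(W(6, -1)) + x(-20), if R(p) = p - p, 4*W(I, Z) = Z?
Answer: 383/125 + 2*I*√5 ≈ 3.064 + 4.4721*I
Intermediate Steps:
W(I, Z) = Z/4
H = -31 (H = -4 + (½)*(-54) = -4 - 27 = -31)
R(p) = 0
x(N) = 3 + √N (x(N) = 3 + √(N + 0) = 3 + √N)
h(v) = -2/(-31 + v) (h(v) = -2/(v - 31) = -2/(-31 + v))
h(W(6, -1)) + x(-20) = -2/(-31 + (¼)*(-1)) + (3 + √(-20)) = -2/(-31 - ¼) + (3 + 2*I*√5) = -2/(-125/4) + (3 + 2*I*√5) = -2*(-4/125) + (3 + 2*I*√5) = 8/125 + (3 + 2*I*√5) = 383/125 + 2*I*√5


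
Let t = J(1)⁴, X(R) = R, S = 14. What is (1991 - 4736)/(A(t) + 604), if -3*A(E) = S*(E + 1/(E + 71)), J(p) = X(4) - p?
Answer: -625860/51521 ≈ -12.148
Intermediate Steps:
J(p) = 4 - p
t = 81 (t = (4 - 1*1)⁴ = (4 - 1)⁴ = 3⁴ = 81)
A(E) = -14*E/3 - 14/(3*(71 + E)) (A(E) = -14*(E + 1/(E + 71))/3 = -14*(E + 1/(71 + E))/3 = -(14*E + 14/(71 + E))/3 = -14*E/3 - 14/(3*(71 + E)))
(1991 - 4736)/(A(t) + 604) = (1991 - 4736)/(14*(-1 - 1*81² - 71*81)/(3*(71 + 81)) + 604) = -2745/((14/3)*(-1 - 1*6561 - 5751)/152 + 604) = -2745/((14/3)*(1/152)*(-1 - 6561 - 5751) + 604) = -2745/((14/3)*(1/152)*(-12313) + 604) = -2745/(-86191/228 + 604) = -2745/51521/228 = -2745*228/51521 = -625860/51521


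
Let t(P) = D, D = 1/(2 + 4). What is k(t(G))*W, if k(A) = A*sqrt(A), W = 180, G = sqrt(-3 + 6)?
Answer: 5*sqrt(6) ≈ 12.247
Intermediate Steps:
G = sqrt(3) ≈ 1.7320
D = 1/6 ≈ 0.16667
t(P) = 1/6
k(A) = A**(3/2)
k(t(G))*W = (1/6)**(3/2)*180 = (sqrt(6)/36)*180 = 5*sqrt(6)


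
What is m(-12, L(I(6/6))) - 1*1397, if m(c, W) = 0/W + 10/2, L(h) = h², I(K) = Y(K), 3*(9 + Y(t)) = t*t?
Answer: -1392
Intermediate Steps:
Y(t) = -9 + t²/3 (Y(t) = -9 + (t*t)/3 = -9 + t²/3)
I(K) = -9 + K²/3
m(c, W) = 5 (m(c, W) = 0 + 10*(½) = 0 + 5 = 5)
m(-12, L(I(6/6))) - 1*1397 = 5 - 1*1397 = 5 - 1397 = -1392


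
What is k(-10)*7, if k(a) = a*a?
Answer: 700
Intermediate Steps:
k(a) = a²
k(-10)*7 = (-10)²*7 = 100*7 = 700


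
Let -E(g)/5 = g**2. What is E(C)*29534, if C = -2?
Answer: -590680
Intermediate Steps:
E(g) = -5*g**2
E(C)*29534 = -5*(-2)**2*29534 = -5*4*29534 = -20*29534 = -590680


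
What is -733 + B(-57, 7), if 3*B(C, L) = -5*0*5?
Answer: -733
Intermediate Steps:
B(C, L) = 0 (B(C, L) = (-5*0*5)/3 = (0*5)/3 = (1/3)*0 = 0)
-733 + B(-57, 7) = -733 + 0 = -733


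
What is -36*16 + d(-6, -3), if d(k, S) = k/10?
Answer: -2883/5 ≈ -576.60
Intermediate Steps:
d(k, S) = k/10 (d(k, S) = k*(1/10) = k/10)
-36*16 + d(-6, -3) = -36*16 + (1/10)*(-6) = -576 - 3/5 = -2883/5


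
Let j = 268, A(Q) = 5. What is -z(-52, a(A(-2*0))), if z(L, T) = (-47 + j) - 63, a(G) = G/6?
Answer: -158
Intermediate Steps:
a(G) = G/6 (a(G) = G*(1/6) = G/6)
z(L, T) = 158 (z(L, T) = (-47 + 268) - 63 = 221 - 63 = 158)
-z(-52, a(A(-2*0))) = -1*158 = -158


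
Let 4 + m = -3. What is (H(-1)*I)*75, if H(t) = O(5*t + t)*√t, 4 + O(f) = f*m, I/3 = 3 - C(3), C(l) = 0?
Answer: 25650*I ≈ 25650.0*I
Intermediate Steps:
m = -7 (m = -4 - 3 = -7)
I = 9 (I = 3*(3 - 1*0) = 3*(3 + 0) = 3*3 = 9)
O(f) = -4 - 7*f (O(f) = -4 + f*(-7) = -4 - 7*f)
H(t) = √t*(-4 - 42*t) (H(t) = (-4 - 7*(5*t + t))*√t = (-4 - 42*t)*√t = √t*(-4 - 42*t))
(H(-1)*I)*75 = ((√(-1)*(-4 - 42*(-1)))*9)*75 = ((I*(-4 + 42))*9)*75 = ((I*38)*9)*75 = ((38*I)*9)*75 = (342*I)*75 = 25650*I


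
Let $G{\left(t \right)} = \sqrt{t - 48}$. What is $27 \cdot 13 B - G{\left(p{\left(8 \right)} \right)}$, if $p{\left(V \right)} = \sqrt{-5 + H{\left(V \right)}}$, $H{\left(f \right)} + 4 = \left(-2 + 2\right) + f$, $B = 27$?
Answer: $9477 - \sqrt{-48 + i} \approx 9476.9 - 6.9286 i$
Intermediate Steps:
$H{\left(f \right)} = -4 + f$ ($H{\left(f \right)} = -4 + \left(\left(-2 + 2\right) + f\right) = -4 + \left(0 + f\right) = -4 + f$)
$p{\left(V \right)} = \sqrt{-9 + V}$ ($p{\left(V \right)} = \sqrt{-5 + \left(-4 + V\right)} = \sqrt{-9 + V}$)
$G{\left(t \right)} = \sqrt{-48 + t}$
$27 \cdot 13 B - G{\left(p{\left(8 \right)} \right)} = 27 \cdot 13 \cdot 27 - \sqrt{-48 + \sqrt{-9 + 8}} = 351 \cdot 27 - \sqrt{-48 + \sqrt{-1}} = 9477 - \sqrt{-48 + i}$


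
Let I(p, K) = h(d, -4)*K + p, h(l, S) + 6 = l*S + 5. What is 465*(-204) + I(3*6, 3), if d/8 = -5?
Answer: -94365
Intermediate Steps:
d = -40 (d = 8*(-5) = -40)
h(l, S) = -1 + S*l (h(l, S) = -6 + (l*S + 5) = -6 + (S*l + 5) = -6 + (5 + S*l) = -1 + S*l)
I(p, K) = p + 159*K (I(p, K) = (-1 - 4*(-40))*K + p = (-1 + 160)*K + p = 159*K + p = p + 159*K)
465*(-204) + I(3*6, 3) = 465*(-204) + (3*6 + 159*3) = -94860 + (18 + 477) = -94860 + 495 = -94365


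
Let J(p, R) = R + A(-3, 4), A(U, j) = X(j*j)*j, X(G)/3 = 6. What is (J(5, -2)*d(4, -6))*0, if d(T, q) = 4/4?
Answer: 0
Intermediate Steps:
X(G) = 18 (X(G) = 3*6 = 18)
d(T, q) = 1 (d(T, q) = 4*(1/4) = 1)
A(U, j) = 18*j
J(p, R) = 72 + R (J(p, R) = R + 18*4 = R + 72 = 72 + R)
(J(5, -2)*d(4, -6))*0 = ((72 - 2)*1)*0 = (70*1)*0 = 70*0 = 0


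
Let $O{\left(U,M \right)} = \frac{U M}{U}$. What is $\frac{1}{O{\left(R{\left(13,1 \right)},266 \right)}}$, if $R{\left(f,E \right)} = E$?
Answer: $\frac{1}{266} \approx 0.0037594$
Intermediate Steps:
$O{\left(U,M \right)} = M$ ($O{\left(U,M \right)} = \frac{M U}{U} = M$)
$\frac{1}{O{\left(R{\left(13,1 \right)},266 \right)}} = \frac{1}{266}$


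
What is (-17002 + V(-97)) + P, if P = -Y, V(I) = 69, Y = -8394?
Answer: -8539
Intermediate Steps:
P = 8394 (P = -1*(-8394) = 8394)
(-17002 + V(-97)) + P = (-17002 + 69) + 8394 = -16933 + 8394 = -8539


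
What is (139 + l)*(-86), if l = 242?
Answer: -32766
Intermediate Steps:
(139 + l)*(-86) = (139 + 242)*(-86) = 381*(-86) = -32766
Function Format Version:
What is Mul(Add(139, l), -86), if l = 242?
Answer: -32766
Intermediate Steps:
Mul(Add(139, l), -86) = Mul(Add(139, 242), -86) = Mul(381, -86) = -32766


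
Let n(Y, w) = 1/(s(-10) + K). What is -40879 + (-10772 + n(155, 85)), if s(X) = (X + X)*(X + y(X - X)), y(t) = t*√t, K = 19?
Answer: -11311568/219 ≈ -51651.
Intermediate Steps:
y(t) = t^(3/2)
s(X) = 2*X² (s(X) = (X + X)*(X + (X - X)^(3/2)) = (2*X)*(X + 0^(3/2)) = (2*X)*(X + 0) = (2*X)*X = 2*X²)
n(Y, w) = 1/219 (n(Y, w) = 1/(2*(-10)² + 19) = 1/(2*100 + 19) = 1/(200 + 19) = 1/219)
-40879 + (-10772 + n(155, 85)) = -40879 + (-10772 + 1/219) = -40879 - 2359067/219 = -11311568/219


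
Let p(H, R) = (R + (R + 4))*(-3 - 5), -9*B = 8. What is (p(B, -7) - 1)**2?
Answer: 6241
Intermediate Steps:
B = -8/9 (B = -1/9*8 = -8/9 ≈ -0.88889)
p(H, R) = -32 - 16*R (p(H, R) = (R + (4 + R))*(-8) = (4 + 2*R)*(-8) = -32 - 16*R)
(p(B, -7) - 1)**2 = ((-32 - 16*(-7)) - 1)**2 = ((-32 + 112) - 1)**2 = (80 - 1)**2 = 79**2 = 6241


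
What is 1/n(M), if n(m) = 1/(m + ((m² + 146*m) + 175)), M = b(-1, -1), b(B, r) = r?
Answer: 29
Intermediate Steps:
M = -1
n(m) = 1/(175 + m² + 147*m) (n(m) = 1/(m + (175 + m² + 146*m)) = 1/(175 + m² + 147*m))
1/n(M) = 1/(1/(175 + (-1)² + 147*(-1))) = 1/(1/(175 + 1 - 147)) = 1/(1/29) = 29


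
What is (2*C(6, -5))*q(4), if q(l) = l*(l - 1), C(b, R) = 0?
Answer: 0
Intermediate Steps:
q(l) = l*(-1 + l)
(2*C(6, -5))*q(4) = (2*0)*(4*(-1 + 4)) = 0*(4*3) = 0*12 = 0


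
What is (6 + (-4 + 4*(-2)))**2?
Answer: 36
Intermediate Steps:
(6 + (-4 + 4*(-2)))**2 = (6 + (-4 - 8))**2 = (6 - 12)**2 = (-6)**2 = 36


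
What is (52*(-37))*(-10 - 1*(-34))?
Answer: -46176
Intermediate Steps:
(52*(-37))*(-10 - 1*(-34)) = -1924*(-10 + 34) = -1924*24 = -46176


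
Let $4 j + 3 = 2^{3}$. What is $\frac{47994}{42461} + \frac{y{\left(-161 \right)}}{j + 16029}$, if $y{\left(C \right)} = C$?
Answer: $\frac{3050078390}{2722641781} \approx 1.1203$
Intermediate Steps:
$j = \frac{5}{4}$ ($j = - \frac{3}{4} + \frac{2^{3}}{4} = - \frac{3}{4} + \frac{1}{4} \cdot 8 = - \frac{3}{4} + 2 = \frac{5}{4} \approx 1.25$)
$\frac{47994}{42461} + \frac{y{\left(-161 \right)}}{j + 16029} = \frac{47994}{42461} - \frac{161}{\frac{5}{4} + 16029} = 47994 \cdot \frac{1}{42461} - \frac{161}{\frac{64121}{4}} = \frac{47994}{42461} - \frac{644}{64121} = \frac{3050078390}{2722641781}$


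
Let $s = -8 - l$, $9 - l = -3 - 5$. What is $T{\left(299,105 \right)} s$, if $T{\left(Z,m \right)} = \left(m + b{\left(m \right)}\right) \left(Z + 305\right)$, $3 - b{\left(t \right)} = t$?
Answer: $-45300$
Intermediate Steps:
$b{\left(t \right)} = 3 - t$
$T{\left(Z,m \right)} = 915 + 3 Z$ ($T{\left(Z,m \right)} = \left(m - \left(-3 + m\right)\right) \left(Z + 305\right) = 3 \left(305 + Z\right) = 915 + 3 Z$)
$l = 17$ ($l = 9 - \left(-3 - 5\right) = 9 - -8 = 9 + 8 = 17$)
$s = -25$ ($s = -8 - 17 = -25$)
$T{\left(299,105 \right)} s = \left(915 + 3 \cdot 299\right) \left(-25\right) = \left(915 + 897\right) \left(-25\right) = 1812 \left(-25\right) = -45300$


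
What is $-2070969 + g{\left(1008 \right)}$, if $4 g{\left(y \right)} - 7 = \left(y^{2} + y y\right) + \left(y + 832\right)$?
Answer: $- \frac{6249901}{4} \approx -1.5625 \cdot 10^{6}$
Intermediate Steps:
$g{\left(y \right)} = \frac{839}{4} + \frac{y^{2}}{2} + \frac{y}{4}$ ($g{\left(y \right)} = \frac{7}{4} + \frac{\left(y^{2} + y y\right) + \left(y + 832\right)}{4} = \frac{7}{4} + \frac{\left(y^{2} + y^{2}\right) + \left(832 + y\right)}{4} = \frac{7}{4} + \frac{2 y^{2} + \left(832 + y\right)}{4} = \frac{7}{4} + \frac{832 + y + 2 y^{2}}{4} = \frac{7}{4} + \left(208 + \frac{y^{2}}{2} + \frac{y}{4}\right) = \frac{839}{4} + \frac{y^{2}}{2} + \frac{y}{4}$)
$-2070969 + g{\left(1008 \right)} = -2070969 + \left(\frac{839}{4} + \frac{1008^{2}}{2} + \frac{1}{4} \cdot 1008\right) = -2070969 + \left(\frac{839}{4} + \frac{1}{2} \cdot 1016064 + 252\right) = -2070969 + \left(\frac{839}{4} + 508032 + 252\right) = -2070969 + \frac{2033975}{4} = - \frac{6249901}{4}$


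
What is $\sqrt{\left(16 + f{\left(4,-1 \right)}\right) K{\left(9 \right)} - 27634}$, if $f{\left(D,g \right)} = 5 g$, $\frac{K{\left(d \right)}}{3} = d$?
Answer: $i \sqrt{27337} \approx 165.34 i$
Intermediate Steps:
$K{\left(d \right)} = 3 d$
$\sqrt{\left(16 + f{\left(4,-1 \right)}\right) K{\left(9 \right)} - 27634} = \sqrt{\left(16 + 5 \left(-1\right)\right) 3 \cdot 9 - 27634} = \sqrt{\left(16 - 5\right) 27 - 27634} = \sqrt{11 \cdot 27 - 27634} = \sqrt{297 - 27634} = \sqrt{-27337} = i \sqrt{27337}$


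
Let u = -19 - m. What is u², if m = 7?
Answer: 676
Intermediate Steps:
u = -26 (u = -19 - 1*7 = -19 - 7 = -26)
u² = (-26)² = 676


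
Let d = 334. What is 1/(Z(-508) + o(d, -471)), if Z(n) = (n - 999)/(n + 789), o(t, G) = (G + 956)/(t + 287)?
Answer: -174501/799562 ≈ -0.21825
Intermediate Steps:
o(t, G) = (956 + G)/(287 + t)
Z(n) = (-999 + n)/(789 + n)
1/(Z(-508) + o(d, -471)) = 1/((-999 - 508)/(789 - 508) + (956 - 471)/(287 + 334)) = 1/(-1507/281 + 485/621) = 1/(-799562/174501) = -174501/799562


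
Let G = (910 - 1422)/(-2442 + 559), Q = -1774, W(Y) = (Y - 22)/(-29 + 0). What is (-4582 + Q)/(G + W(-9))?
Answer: -347082092/73221 ≈ -4740.2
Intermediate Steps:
W(Y) = 22/29 - Y/29 (W(Y) = (-22 + Y)/(-29) = (-22 + Y)*(-1/29) = 22/29 - Y/29)
G = 512/1883 (G = -512/(-1883) = -512*(-1/1883) = 512/1883 ≈ 0.27191)
(-4582 + Q)/(G + W(-9)) = (-4582 - 1774)/(512/1883 + (22/29 - 1/29*(-9))) = -6356/(512/1883 + (22/29 + 9/29)) = -6356/(512/1883 + 31/29) = -6356/73221/54607 = -6356*54607/73221 = -347082092/73221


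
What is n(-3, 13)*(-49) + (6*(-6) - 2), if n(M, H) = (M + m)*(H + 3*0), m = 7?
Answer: -2586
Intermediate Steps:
n(M, H) = H*(7 + M) (n(M, H) = (M + 7)*(H + 3*0) = (7 + M)*(H + 0) = (7 + M)*H = H*(7 + M))
n(-3, 13)*(-49) + (6*(-6) - 2) = (13*(7 - 3))*(-49) + (6*(-6) - 2) = (13*4)*(-49) + (-36 - 2) = 52*(-49) - 38 = -2548 - 38 = -2586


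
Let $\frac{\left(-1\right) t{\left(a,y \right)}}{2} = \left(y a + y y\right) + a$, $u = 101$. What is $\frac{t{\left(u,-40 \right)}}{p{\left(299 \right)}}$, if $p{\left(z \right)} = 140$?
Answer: $\frac{2339}{70} \approx 33.414$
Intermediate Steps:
$t{\left(a,y \right)} = - 2 a - 2 y^{2} - 2 a y$ ($t{\left(a,y \right)} = - 2 \left(\left(y a + y y\right) + a\right) = - 2 \left(\left(a y + y^{2}\right) + a\right) = - 2 \left(\left(y^{2} + a y\right) + a\right) = - 2 \left(a + y^{2} + a y\right) = - 2 a - 2 y^{2} - 2 a y$)
$\frac{t{\left(u,-40 \right)}}{p{\left(299 \right)}} = \frac{\left(-2\right) 101 - 2 \left(-40\right)^{2} - 202 \left(-40\right)}{140} = \left(-202 - 3200 + 8080\right) \frac{1}{140} = 4678 \cdot \frac{1}{140} = \frac{2339}{70}$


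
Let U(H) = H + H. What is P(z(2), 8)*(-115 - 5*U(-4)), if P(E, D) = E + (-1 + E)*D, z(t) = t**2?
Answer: -2100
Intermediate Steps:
U(H) = 2*H
P(E, D) = E + D*(-1 + E)
P(z(2), 8)*(-115 - 5*U(-4)) = (2**2 - 1*8 + 8*2**2)*(-115 - 10*(-4)) = (4 - 8 + 8*4)*(-115 - 5*(-8)) = (4 - 8 + 32)*(-115 + 40) = 28*(-75) = -2100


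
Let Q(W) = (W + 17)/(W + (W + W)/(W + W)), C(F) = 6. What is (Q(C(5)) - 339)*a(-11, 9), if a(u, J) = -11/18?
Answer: 12925/63 ≈ 205.16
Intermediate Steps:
a(u, J) = -11/18 (a(u, J) = -11*1/18 = -11/18)
Q(W) = (17 + W)/(1 + W) (Q(W) = (17 + W)/(W + (2*W)/((2*W))) = (17 + W)/(W + (2*W)*(1/(2*W))) = (17 + W)/(W + 1) = (17 + W)/(1 + W))
(Q(C(5)) - 339)*a(-11, 9) = ((17 + 6)/(1 + 6) - 339)*(-11/18) = (23/7 - 339)*(-11/18) = -2350/7*(-11/18) = 12925/63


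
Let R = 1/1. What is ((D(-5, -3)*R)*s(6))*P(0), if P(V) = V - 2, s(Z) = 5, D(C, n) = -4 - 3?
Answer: 70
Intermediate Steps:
D(C, n) = -7
P(V) = -2 + V
R = 1
((D(-5, -3)*R)*s(6))*P(0) = (-7*1*5)*(-2 + 0) = -7*5*(-2) = -35*(-2) = 70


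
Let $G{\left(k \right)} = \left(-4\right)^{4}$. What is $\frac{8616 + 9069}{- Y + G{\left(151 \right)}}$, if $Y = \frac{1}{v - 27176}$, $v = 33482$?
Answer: $\frac{22304322}{322867} \approx 69.082$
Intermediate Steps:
$G{\left(k \right)} = 256$
$Y = \frac{1}{6306}$ ($Y = \frac{1}{33482 - 27176} = \frac{1}{6306} \approx 0.00015858$)
$\frac{8616 + 9069}{- Y + G{\left(151 \right)}} = \frac{8616 + 9069}{\left(-1\right) \frac{1}{6306} + 256} = \frac{17685}{- \frac{1}{6306} + 256} = \frac{17685}{\frac{1614335}{6306}} = 17685 \cdot \frac{6306}{1614335} = \frac{22304322}{322867}$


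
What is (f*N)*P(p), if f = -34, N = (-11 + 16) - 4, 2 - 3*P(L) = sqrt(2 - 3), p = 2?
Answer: -68/3 + 34*I/3 ≈ -22.667 + 11.333*I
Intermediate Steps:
P(L) = 2/3 - I/3 (P(L) = 2/3 - sqrt(2 - 3)/3 = 2/3 - I/3)
N = 1 (N = 5 - 4 = 1)
(f*N)*P(p) = (-34*1)*(2/3 - I/3) = -34*(2/3 - I/3) = -68/3 + 34*I/3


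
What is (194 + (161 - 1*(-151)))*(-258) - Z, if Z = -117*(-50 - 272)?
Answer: -168222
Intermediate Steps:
Z = 37674 (Z = -117*(-322) = 37674)
(194 + (161 - 1*(-151)))*(-258) - Z = (194 + (161 - 1*(-151)))*(-258) - 1*37674 = (194 + (161 + 151))*(-258) - 37674 = (194 + 312)*(-258) - 37674 = 506*(-258) - 37674 = -130548 - 37674 = -168222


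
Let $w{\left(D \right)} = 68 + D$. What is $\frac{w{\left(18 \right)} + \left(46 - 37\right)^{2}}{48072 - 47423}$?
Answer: $\frac{167}{649} \approx 0.25732$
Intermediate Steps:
$\frac{w{\left(18 \right)} + \left(46 - 37\right)^{2}}{48072 - 47423} = \frac{\left(68 + 18\right) + \left(46 - 37\right)^{2}}{48072 - 47423} = \frac{86 + 9^{2}}{649} = \left(86 + 81\right) \frac{1}{649} = 167 \cdot \frac{1}{649} = \frac{167}{649}$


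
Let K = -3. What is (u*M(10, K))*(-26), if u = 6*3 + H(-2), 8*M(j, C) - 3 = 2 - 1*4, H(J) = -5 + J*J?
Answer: -221/4 ≈ -55.250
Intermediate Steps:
H(J) = -5 + J²
M(j, C) = ⅛ (M(j, C) = 3/8 + (2 - 1*4)/8 = 3/8 + (2 - 4)/8 = 3/8 + (⅛)*(-2) = 3/8 - ¼ = ⅛)
u = 17 (u = 6*3 + (-5 + (-2)²) = 18 + (-5 + 4) = 18 - 1 = 17)
(u*M(10, K))*(-26) = (17*(⅛))*(-26) = (17/8)*(-26) = -221/4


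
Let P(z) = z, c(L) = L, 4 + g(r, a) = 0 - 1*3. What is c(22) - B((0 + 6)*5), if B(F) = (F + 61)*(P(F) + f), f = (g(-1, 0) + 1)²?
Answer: -5984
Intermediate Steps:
g(r, a) = -7 (g(r, a) = -4 + (0 - 1*3) = -4 + (0 - 3) = -4 - 3 = -7)
f = 36 (f = (-7 + 1)² = (-6)² = 36)
B(F) = (36 + F)*(61 + F) (B(F) = (F + 61)*(F + 36) = (61 + F)*(36 + F) = (36 + F)*(61 + F))
c(22) - B((0 + 6)*5) = 22 - (2196 + ((0 + 6)*5)² + 97*((0 + 6)*5)) = 22 - (2196 + (6*5)² + 97*(6*5)) = 22 - (2196 + 30² + 97*30) = 22 - (2196 + 900 + 2910) = 22 - 1*6006 = 22 - 6006 = -5984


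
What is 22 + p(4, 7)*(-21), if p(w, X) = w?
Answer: -62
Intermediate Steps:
22 + p(4, 7)*(-21) = 22 + 4*(-21) = 22 - 84 = -62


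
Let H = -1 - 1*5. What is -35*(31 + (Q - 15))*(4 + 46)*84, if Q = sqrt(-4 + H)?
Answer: -2352000 - 147000*I*sqrt(10) ≈ -2.352e+6 - 4.6486e+5*I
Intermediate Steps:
H = -6 (H = -1 - 5 = -6)
Q = I*sqrt(10) (Q = sqrt(-4 - 6) = sqrt(-10) = I*sqrt(10) ≈ 3.1623*I)
-35*(31 + (Q - 15))*(4 + 46)*84 = -35*(31 + (I*sqrt(10) - 15))*(4 + 46)*84 = -35*(31 + (-15 + I*sqrt(10)))*50*84 = -35*(16 + I*sqrt(10))*50*84 = -35*(800 + 50*I*sqrt(10))*84 = (-28000 - 1750*I*sqrt(10))*84 = -2352000 - 147000*I*sqrt(10)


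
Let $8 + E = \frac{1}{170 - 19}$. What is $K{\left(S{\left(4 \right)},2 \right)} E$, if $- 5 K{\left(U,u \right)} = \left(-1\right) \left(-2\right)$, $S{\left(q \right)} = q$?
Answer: $\frac{2414}{755} \approx 3.1973$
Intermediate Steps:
$K{\left(U,u \right)} = - \frac{2}{5}$ ($K{\left(U,u \right)} = - \frac{\left(-1\right) \left(-2\right)}{5} = \left(- \frac{1}{5}\right) 2 = - \frac{2}{5}$)
$E = - \frac{1207}{151}$ ($E = -8 + \frac{1}{170 - 19} = -8 + \frac{1}{151} = - \frac{1207}{151} \approx -7.9934$)
$K{\left(S{\left(4 \right)},2 \right)} E = \left(- \frac{2}{5}\right) \left(- \frac{1207}{151}\right) = \frac{2414}{755}$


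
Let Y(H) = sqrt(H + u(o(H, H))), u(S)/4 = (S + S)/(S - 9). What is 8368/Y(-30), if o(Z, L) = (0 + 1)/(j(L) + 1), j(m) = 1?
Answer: -4184*I*sqrt(8806)/259 ≈ -1515.9*I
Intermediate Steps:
o(Z, L) = 1/2 (o(Z, L) = (0 + 1)/(1 + 1) = 1/2)
u(S) = 8*S/(-9 + S) (u(S) = 4*((S + S)/(S - 9)) = 4*((2*S)/(-9 + S)) = 4*(2*S/(-9 + S)) = 8*S/(-9 + S))
Y(H) = sqrt(-8/17 + H) (Y(H) = sqrt(H + 8*(1/2)/(-9 + 1/2)) = sqrt(H + 8*(1/2)/(-17/2)) = sqrt(H + 8*(1/2)*(-2/17)) = sqrt(H - 8/17) = sqrt(-8/17 + H))
8368/Y(-30) = 8368/((sqrt(-136 + 289*(-30))/17)) = 8368/((sqrt(-136 - 8670)/17)) = 8368/((sqrt(-8806)/17)) = 8368/(((I*sqrt(8806))/17)) = 8368/((I*sqrt(8806)/17)) = 8368*(-I*sqrt(8806)/518) = -4184*I*sqrt(8806)/259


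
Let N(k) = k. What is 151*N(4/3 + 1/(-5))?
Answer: 2567/15 ≈ 171.13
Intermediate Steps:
151*N(4/3 + 1/(-5)) = 151*(4/3 + 1/(-5)) = 151*(4*(⅓) + 1*(-⅕)) = 151*(4/3 - ⅕) = 151*(17/15) = 2567/15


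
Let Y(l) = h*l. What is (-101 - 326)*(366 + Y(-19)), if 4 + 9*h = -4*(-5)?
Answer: -1276730/9 ≈ -1.4186e+5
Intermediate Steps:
h = 16/9 (h = -4/9 + (-4*(-5))/9 = -4/9 + (⅑)*20 = -4/9 + 20/9 = 16/9 ≈ 1.7778)
Y(l) = 16*l/9
(-101 - 326)*(366 + Y(-19)) = (-101 - 326)*(366 + (16/9)*(-19)) = -427*(366 - 304/9) = -427*2990/9 = -1276730/9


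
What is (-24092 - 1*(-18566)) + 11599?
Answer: 6073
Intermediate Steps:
(-24092 - 1*(-18566)) + 11599 = (-24092 + 18566) + 11599 = -5526 + 11599 = 6073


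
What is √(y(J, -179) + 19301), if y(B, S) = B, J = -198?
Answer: √19103 ≈ 138.21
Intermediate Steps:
√(y(J, -179) + 19301) = √(-198 + 19301) = √19103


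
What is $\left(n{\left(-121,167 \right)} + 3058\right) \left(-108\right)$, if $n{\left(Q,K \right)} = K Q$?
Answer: $1852092$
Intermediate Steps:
$\left(n{\left(-121,167 \right)} + 3058\right) \left(-108\right) = \left(167 \left(-121\right) + 3058\right) \left(-108\right) = \left(-20207 + 3058\right) \left(-108\right) = \left(-17149\right) \left(-108\right) = 1852092$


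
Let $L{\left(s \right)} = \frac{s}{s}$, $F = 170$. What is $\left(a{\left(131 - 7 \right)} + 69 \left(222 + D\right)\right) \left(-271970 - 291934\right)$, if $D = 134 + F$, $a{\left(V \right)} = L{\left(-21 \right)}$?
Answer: $-20466895680$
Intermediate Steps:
$L{\left(s \right)} = 1$
$a{\left(V \right)} = 1$
$D = 304$ ($D = 134 + 170 = 304$)
$\left(a{\left(131 - 7 \right)} + 69 \left(222 + D\right)\right) \left(-271970 - 291934\right) = \left(1 + 69 \left(222 + 304\right)\right) \left(-271970 - 291934\right) = \left(1 + 69 \cdot 526\right) \left(-563904\right) = \left(1 + 36294\right) \left(-563904\right) = 36295 \left(-563904\right) = -20466895680$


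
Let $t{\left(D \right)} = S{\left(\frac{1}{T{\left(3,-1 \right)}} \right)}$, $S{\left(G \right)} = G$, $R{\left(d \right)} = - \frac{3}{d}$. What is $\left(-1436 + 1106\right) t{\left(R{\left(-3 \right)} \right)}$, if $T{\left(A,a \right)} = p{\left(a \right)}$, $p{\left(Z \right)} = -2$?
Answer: $165$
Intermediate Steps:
$T{\left(A,a \right)} = -2$
$t{\left(D \right)} = - \frac{1}{2}$ ($t{\left(D \right)} = \frac{1}{-2} = - \frac{1}{2}$)
$\left(-1436 + 1106\right) t{\left(R{\left(-3 \right)} \right)} = \left(-1436 + 1106\right) \left(- \frac{1}{2}\right) = \left(-330\right) \left(- \frac{1}{2}\right) = 165$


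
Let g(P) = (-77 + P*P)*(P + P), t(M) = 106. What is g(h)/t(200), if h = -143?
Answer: -2913196/53 ≈ -54966.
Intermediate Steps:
g(P) = 2*P*(-77 + P²) (g(P) = (-77 + P²)*(2*P) = 2*P*(-77 + P²))
g(h)/t(200) = (2*(-143)*(-77 + (-143)²))/106 = (2*(-143)*(-77 + 20449))*(1/106) = (2*(-143)*20372)*(1/106) = -5826392*1/106 = -2913196/53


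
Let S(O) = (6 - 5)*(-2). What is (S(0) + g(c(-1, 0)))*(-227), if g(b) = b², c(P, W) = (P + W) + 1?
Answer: 454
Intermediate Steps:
c(P, W) = 1 + P + W
S(O) = -2 (S(O) = 1*(-2) = -2)
(S(0) + g(c(-1, 0)))*(-227) = (-2 + (1 - 1 + 0)²)*(-227) = (-2 + 0²)*(-227) = (-2 + 0)*(-227) = -2*(-227) = 454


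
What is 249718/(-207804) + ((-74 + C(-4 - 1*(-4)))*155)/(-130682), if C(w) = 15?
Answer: -3841660012/3394530291 ≈ -1.1317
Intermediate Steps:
249718/(-207804) + ((-74 + C(-4 - 1*(-4)))*155)/(-130682) = 249718/(-207804) + ((-74 + 15)*155)/(-130682) = 249718*(-1/207804) - 59*155*(-1/130682) = -124859/103902 - 9145*(-1/130682) = -124859/103902 + 9145/130682 = -3841660012/3394530291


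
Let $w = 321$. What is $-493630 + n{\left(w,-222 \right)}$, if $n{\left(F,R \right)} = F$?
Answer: $-493309$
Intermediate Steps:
$-493630 + n{\left(w,-222 \right)} = -493630 + 321 = -493309$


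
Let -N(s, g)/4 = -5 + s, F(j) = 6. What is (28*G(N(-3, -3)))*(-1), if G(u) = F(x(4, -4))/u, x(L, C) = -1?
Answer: -21/4 ≈ -5.2500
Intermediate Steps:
N(s, g) = 20 - 4*s (N(s, g) = -4*(-5 + s) = 20 - 4*s)
G(u) = 6/u
(28*G(N(-3, -3)))*(-1) = (28*(6/(20 - 4*(-3))))*(-1) = (28*(6/(20 + 12)))*(-1) = (28*(6/32))*(-1) = (28*(6*(1/32)))*(-1) = (28*(3/16))*(-1) = (21/4)*(-1) = -21/4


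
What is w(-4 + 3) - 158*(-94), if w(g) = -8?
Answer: 14844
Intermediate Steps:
w(-4 + 3) - 158*(-94) = -8 - 158*(-94) = -8 + 14852 = 14844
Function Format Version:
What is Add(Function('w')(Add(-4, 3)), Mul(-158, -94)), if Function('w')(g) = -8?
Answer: 14844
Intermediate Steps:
Add(Function('w')(Add(-4, 3)), Mul(-158, -94)) = Add(-8, Mul(-158, -94)) = Add(-8, 14852) = 14844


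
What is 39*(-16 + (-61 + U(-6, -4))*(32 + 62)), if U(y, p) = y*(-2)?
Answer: -180258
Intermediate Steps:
U(y, p) = -2*y
39*(-16 + (-61 + U(-6, -4))*(32 + 62)) = 39*(-16 + (-61 - 2*(-6))*(32 + 62)) = 39*(-16 + (-61 + 12)*94) = 39*(-16 - 49*94) = 39*(-16 - 4606) = 39*(-4622) = -180258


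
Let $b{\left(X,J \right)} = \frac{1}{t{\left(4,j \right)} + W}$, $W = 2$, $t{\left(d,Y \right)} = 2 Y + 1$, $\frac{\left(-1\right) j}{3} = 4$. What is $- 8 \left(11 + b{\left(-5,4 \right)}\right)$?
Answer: $- \frac{1840}{21} \approx -87.619$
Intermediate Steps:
$j = -12$ ($j = \left(-3\right) 4 = -12$)
$t{\left(d,Y \right)} = 1 + 2 Y$
$b{\left(X,J \right)} = - \frac{1}{21}$ ($b{\left(X,J \right)} = \frac{1}{\left(1 + 2 \left(-12\right)\right) + 2} = \frac{1}{\left(1 - 24\right) + 2} = \frac{1}{-23 + 2} = \frac{1}{-21} = - \frac{1}{21}$)
$- 8 \left(11 + b{\left(-5,4 \right)}\right) = - 8 \left(11 - \frac{1}{21}\right) = \left(-8\right) \frac{230}{21} = - \frac{1840}{21}$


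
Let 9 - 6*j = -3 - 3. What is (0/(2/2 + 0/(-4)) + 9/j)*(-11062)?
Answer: -199116/5 ≈ -39823.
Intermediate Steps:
j = 5/2 (j = 3/2 - (-3 - 3)/6 = 3/2 - 1/6*(-6) = 3/2 + 1 = 5/2 ≈ 2.5000)
(0/(2/2 + 0/(-4)) + 9/j)*(-11062) = (0/(2/2 + 0/(-4)) + 9/(5/2))*(-11062) = (0/(2*(1/2) + 0*(-1/4)) + 9*(2/5))*(-11062) = (0/(1 + 0) + 18/5)*(-11062) = (0/1 + 18/5)*(-11062) = (0*1 + 18/5)*(-11062) = (0 + 18/5)*(-11062) = (18/5)*(-11062) = -199116/5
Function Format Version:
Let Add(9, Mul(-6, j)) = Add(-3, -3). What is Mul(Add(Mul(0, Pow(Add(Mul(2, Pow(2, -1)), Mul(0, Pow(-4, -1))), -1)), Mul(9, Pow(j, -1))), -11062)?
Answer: Rational(-199116, 5) ≈ -39823.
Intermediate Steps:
j = Rational(5, 2) (j = Add(Rational(3, 2), Mul(Rational(-1, 6), Add(-3, -3))) = Add(Rational(3, 2), Mul(Rational(-1, 6), -6)) = Add(Rational(3, 2), 1) = Rational(5, 2) ≈ 2.5000)
Mul(Add(Mul(0, Pow(Add(Mul(2, Pow(2, -1)), Mul(0, Pow(-4, -1))), -1)), Mul(9, Pow(j, -1))), -11062) = Mul(Add(Mul(0, Pow(Add(Mul(2, Pow(2, -1)), Mul(0, Pow(-4, -1))), -1)), Mul(9, Pow(Rational(5, 2), -1))), -11062) = Mul(Add(Mul(0, Pow(Add(Mul(2, Rational(1, 2)), Mul(0, Rational(-1, 4))), -1)), Mul(9, Rational(2, 5))), -11062) = Mul(Add(Mul(0, Pow(Add(1, 0), -1)), Rational(18, 5)), -11062) = Mul(Add(Mul(0, Pow(1, -1)), Rational(18, 5)), -11062) = Mul(Add(Mul(0, 1), Rational(18, 5)), -11062) = Mul(Add(0, Rational(18, 5)), -11062) = Mul(Rational(18, 5), -11062) = Rational(-199116, 5)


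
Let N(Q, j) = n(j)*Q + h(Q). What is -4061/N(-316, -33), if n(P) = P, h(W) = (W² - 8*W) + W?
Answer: -4061/112496 ≈ -0.036099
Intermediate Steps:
h(W) = W² - 7*W
N(Q, j) = Q*j + Q*(-7 + Q) (N(Q, j) = j*Q + Q*(-7 + Q) = Q*j + Q*(-7 + Q))
-4061/N(-316, -33) = -4061*(-1/(316*(-7 - 316 - 33))) = -4061/((-316*(-356))) = -4061/112496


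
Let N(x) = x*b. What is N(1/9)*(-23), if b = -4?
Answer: 92/9 ≈ 10.222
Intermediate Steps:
N(x) = -4*x (N(x) = x*(-4) = -4*x)
N(1/9)*(-23) = -4/9*(-23) = 92/9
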